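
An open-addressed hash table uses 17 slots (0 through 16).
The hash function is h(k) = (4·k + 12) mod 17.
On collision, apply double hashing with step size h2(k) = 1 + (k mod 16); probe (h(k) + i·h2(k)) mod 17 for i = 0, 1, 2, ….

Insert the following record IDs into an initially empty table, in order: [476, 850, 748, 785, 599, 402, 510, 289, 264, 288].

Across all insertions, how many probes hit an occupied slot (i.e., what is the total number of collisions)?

6

Insert 476: h=12, slot 12 empty => index 12.
Insert 850: h=12, h2=3, slot 12 occupied => index 15.
Insert 748: h=12, h2=13, slot 12 occupied => index 8.
Insert 785: h=7, slot 7 empty => index 7.
Insert 599: h=11, slot 11 empty => index 11.
Insert 402: h=5, slot 5 empty => index 5.
Insert 510: h=12, h2=15, slot 12 occupied => index 10.
Insert 289: h=12, h2=2, slot 12 occupied => index 14.
Insert 264: h=14, h2=9, slot 14 occupied => index 6.
Insert 288: h=8, h2=1, slot 8 occupied => index 9.
Table: [—, —, —, —, —, 402, 264, 785, 748, 288, 510, 599, 476, —, 289, 850, —]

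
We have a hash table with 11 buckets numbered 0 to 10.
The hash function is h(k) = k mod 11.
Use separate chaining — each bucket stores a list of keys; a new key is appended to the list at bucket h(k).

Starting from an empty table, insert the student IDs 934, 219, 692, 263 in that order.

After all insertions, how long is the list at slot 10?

934 → bucket 10
219 → bucket 10 (collision)
692 → bucket 10 (collision)
263 → bucket 10 (collision)
Final buckets:
0: —
1: —
2: —
3: —
4: —
5: —
6: —
7: —
8: —
9: —
10: 934 -> 219 -> 692 -> 263

4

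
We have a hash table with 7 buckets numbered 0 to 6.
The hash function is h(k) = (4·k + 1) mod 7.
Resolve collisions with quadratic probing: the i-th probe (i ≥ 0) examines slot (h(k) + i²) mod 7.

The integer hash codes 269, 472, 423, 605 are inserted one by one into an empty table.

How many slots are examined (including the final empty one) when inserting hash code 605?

4

269 hashes to 6; slot 6 is free → place at 6.
472 hashes to 6; 6 taken → place at 0.
423 hashes to 6; 6,0 taken → place at 3.
605 hashes to 6; 6,0,3 taken → place at 1.
Table: [472, 605, —, 423, —, —, 269]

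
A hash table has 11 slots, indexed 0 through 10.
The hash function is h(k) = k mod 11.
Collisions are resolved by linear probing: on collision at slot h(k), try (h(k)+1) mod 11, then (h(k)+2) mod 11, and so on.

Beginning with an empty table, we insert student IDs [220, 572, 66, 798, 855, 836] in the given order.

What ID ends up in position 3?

220: h=0 => slot 0
572: h=0, probe 0,1 => slot 1
66: h=0, probe 0,1,2 => slot 2
798: h=6 => slot 6
855: h=8 => slot 8
836: h=0, probe 0,1,2,3 => slot 3
Table: [220, 572, 66, 836, _, _, 798, _, 855, _, _]

836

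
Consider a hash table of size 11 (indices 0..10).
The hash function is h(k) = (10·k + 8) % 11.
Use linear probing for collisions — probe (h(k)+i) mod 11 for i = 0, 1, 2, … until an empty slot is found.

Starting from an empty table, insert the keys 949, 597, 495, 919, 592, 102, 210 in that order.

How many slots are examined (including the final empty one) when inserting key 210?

3

Insert 949: h=5, slot 5 empty -> index 5.
Insert 597: h=5, slot 5 occupied -> index 6.
Insert 495: h=8, slot 8 empty -> index 8.
Insert 919: h=2, slot 2 empty -> index 2.
Insert 592: h=10, slot 10 empty -> index 10.
Insert 102: h=5, slots 5,6 occupied -> index 7.
Insert 210: h=7, slots 7,8 occupied -> index 9.
Table: [_, _, 919, _, _, 949, 597, 102, 495, 210, 592]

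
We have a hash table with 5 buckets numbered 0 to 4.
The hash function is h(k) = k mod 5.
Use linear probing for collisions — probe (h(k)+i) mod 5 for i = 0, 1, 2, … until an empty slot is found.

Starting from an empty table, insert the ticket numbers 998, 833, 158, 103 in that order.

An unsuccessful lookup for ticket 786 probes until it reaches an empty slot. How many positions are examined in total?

2

998 hashes to 3; slot 3 is free => place at 3.
833 hashes to 3; 3 taken => place at 4.
158 hashes to 3; 3,4 taken => place at 0.
103 hashes to 3; 3,4,0 taken => place at 1.
Table: [158, 103, ∅, 998, 833]
Lookup 786: h=1, probe 1,2 → slot 2 empty, not found.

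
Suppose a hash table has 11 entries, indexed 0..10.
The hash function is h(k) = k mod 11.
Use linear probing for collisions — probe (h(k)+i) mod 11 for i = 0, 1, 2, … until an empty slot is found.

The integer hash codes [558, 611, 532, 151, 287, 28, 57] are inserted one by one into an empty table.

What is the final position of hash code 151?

9

558 hashes to 8; slot 8 is free → place at 8.
611 hashes to 6; slot 6 is free → place at 6.
532 hashes to 4; slot 4 is free → place at 4.
151 hashes to 8; 8 taken → place at 9.
287 hashes to 1; slot 1 is free → place at 1.
28 hashes to 6; 6 taken → place at 7.
57 hashes to 2; slot 2 is free → place at 2.
Table: [_, 287, 57, _, 532, _, 611, 28, 558, 151, _]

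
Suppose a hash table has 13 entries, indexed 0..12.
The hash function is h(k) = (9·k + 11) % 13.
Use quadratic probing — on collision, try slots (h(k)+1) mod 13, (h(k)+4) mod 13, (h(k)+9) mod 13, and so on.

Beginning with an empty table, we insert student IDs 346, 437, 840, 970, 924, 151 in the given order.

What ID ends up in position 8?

Insert 346: h=5, slot 5 empty → index 5.
Insert 437: h=5, slot 5 occupied → index 6.
Insert 840: h=5, slots 5,6 occupied → index 9.
Insert 970: h=5, slots 5,6,9 occupied → index 1.
Insert 924: h=7, slot 7 empty → index 7.
Insert 151: h=5, slots 5,6,9,1 occupied → index 8.
Table: [_, 970, _, _, _, 346, 437, 924, 151, 840, _, _, _]

151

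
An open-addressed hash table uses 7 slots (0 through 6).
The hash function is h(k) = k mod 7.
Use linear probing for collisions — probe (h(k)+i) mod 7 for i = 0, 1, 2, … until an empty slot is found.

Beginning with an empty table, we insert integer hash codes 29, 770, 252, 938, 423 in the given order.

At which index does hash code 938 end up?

3

Insert 29: h=1, slot 1 empty -> index 1.
Insert 770: h=0, slot 0 empty -> index 0.
Insert 252: h=0, slots 0,1 occupied -> index 2.
Insert 938: h=0, slots 0,1,2 occupied -> index 3.
Insert 423: h=3, slot 3 occupied -> index 4.
Table: [770, 29, 252, 938, 423, _, _]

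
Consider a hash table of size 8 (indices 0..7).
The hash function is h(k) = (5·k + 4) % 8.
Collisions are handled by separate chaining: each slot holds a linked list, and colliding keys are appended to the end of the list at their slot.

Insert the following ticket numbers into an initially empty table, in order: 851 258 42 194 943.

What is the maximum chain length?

3

Insert 851: h=3, bucket 3 empty → new chain.
Insert 258: h=6, bucket 6 empty → new chain.
Insert 42: h=6, bucket 6 nonempty → append to chain.
Insert 194: h=6, bucket 6 nonempty → append to chain.
Insert 943: h=7, bucket 7 empty → new chain.
Final buckets:
0: —
1: —
2: —
3: 851
4: —
5: —
6: 258 -> 42 -> 194
7: 943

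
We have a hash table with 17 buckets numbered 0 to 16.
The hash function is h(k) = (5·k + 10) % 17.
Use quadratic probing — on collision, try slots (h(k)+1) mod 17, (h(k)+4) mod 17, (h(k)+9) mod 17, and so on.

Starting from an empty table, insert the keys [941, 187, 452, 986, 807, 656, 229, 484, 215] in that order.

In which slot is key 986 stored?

11

941: h=6 -> slot 6
187: h=10 -> slot 10
452: h=9 -> slot 9
986: h=10, probe 10,11 -> slot 11
807: h=16 -> slot 16
656: h=9, probe 9,10,13 -> slot 13
229: h=16, probe 16,0 -> slot 0
484: h=16, probe 16,0,3 -> slot 3
215: h=14 -> slot 14
Table: [229, _, _, 484, _, _, 941, _, _, 452, 187, 986, _, 656, 215, _, 807]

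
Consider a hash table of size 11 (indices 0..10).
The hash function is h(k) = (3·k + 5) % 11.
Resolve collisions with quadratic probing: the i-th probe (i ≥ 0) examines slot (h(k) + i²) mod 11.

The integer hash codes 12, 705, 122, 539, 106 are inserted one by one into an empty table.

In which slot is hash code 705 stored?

9

Insert 12: h=8, slot 8 empty -> index 8.
Insert 705: h=8, slot 8 occupied -> index 9.
Insert 122: h=8, slots 8,9 occupied -> index 1.
Insert 539: h=5, slot 5 empty -> index 5.
Insert 106: h=4, slot 4 empty -> index 4.
Table: [∅, 122, ∅, ∅, 106, 539, ∅, ∅, 12, 705, ∅]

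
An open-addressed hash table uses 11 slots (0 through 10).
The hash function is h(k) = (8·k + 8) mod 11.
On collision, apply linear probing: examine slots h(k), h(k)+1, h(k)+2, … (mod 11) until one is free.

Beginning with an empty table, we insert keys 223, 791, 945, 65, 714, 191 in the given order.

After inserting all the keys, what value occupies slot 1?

945

223: h=10 => slot 10
791: h=0 => slot 0
945: h=0, probe 0,1 => slot 1
65: h=0, probe 0,1,2 => slot 2
714: h=0, probe 0,1,2,3 => slot 3
191: h=7 => slot 7
Table: [791, 945, 65, 714, —, —, —, 191, —, —, 223]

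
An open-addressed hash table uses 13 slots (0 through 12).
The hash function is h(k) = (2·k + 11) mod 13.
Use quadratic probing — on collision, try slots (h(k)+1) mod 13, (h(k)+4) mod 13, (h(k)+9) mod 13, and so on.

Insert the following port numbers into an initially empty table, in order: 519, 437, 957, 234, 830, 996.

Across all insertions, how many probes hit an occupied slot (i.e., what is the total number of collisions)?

519 hashes to 9; slot 9 is free => place at 9.
437 hashes to 1; slot 1 is free => place at 1.
957 hashes to 1; 1 taken => place at 2.
234 hashes to 11; slot 11 is free => place at 11.
830 hashes to 7; slot 7 is free => place at 7.
996 hashes to 1; 1,2 taken => place at 5.
Table: [—, 437, 957, —, —, 996, —, 830, —, 519, —, 234, —]

3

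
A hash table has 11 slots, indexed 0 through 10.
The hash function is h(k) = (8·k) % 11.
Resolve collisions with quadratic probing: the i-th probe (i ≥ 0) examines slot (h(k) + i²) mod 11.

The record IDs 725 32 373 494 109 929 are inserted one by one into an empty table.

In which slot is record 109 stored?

8

725 hashes to 3; slot 3 is free → place at 3.
32 hashes to 3; 3 taken → place at 4.
373 hashes to 3; 3,4 taken → place at 7.
494 hashes to 3; 3,4,7 taken → place at 1.
109 hashes to 3; 3,4,7,1 taken → place at 8.
929 hashes to 7; 7,8 taken → place at 0.
Table: [929, 494, _, 725, 32, _, _, 373, 109, _, _]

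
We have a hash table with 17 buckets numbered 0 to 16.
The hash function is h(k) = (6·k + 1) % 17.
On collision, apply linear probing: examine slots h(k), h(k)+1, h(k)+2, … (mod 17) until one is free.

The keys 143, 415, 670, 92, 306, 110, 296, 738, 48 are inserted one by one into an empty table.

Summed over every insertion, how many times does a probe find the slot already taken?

15

143 hashes to 9; slot 9 is free -> place at 9.
415 hashes to 9; 9 taken -> place at 10.
670 hashes to 9; 9,10 taken -> place at 11.
92 hashes to 9; 9,10,11 taken -> place at 12.
306 hashes to 1; slot 1 is free -> place at 1.
110 hashes to 15; slot 15 is free -> place at 15.
296 hashes to 9; 9,10,11,12 taken -> place at 13.
738 hashes to 9; 9,10,11,12,13 taken -> place at 14.
48 hashes to 0; slot 0 is free -> place at 0.
Table: [48, 306, -, -, -, -, -, -, -, 143, 415, 670, 92, 296, 738, 110, -]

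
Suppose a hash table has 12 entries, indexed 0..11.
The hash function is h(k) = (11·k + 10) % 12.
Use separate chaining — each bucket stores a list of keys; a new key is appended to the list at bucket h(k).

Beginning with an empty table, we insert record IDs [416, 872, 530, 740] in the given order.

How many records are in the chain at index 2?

Insert 416: h=2, bucket 2 empty → new chain.
Insert 872: h=2, bucket 2 nonempty → append to chain.
Insert 530: h=8, bucket 8 empty → new chain.
Insert 740: h=2, bucket 2 nonempty → append to chain.
Final buckets:
0: —
1: —
2: 416 -> 872 -> 740
3: —
4: —
5: —
6: —
7: —
8: 530
9: —
10: —
11: —

3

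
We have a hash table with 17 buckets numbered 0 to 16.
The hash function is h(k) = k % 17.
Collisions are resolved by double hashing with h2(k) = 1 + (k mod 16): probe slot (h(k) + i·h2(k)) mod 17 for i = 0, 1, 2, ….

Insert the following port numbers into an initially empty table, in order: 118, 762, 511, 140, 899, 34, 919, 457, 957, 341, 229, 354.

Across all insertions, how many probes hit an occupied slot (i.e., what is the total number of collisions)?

118: h=16 -> slot 16
762: h=14 -> slot 14
511: h=1 -> slot 1
140: h=4 -> slot 4
899: h=15 -> slot 15
34: h=0 -> slot 0
919: h=1, h2=8, probe 1,9 -> slot 9
457: h=15, h2=10, probe 15,8 -> slot 8
957: h=5 -> slot 5
341: h=1, h2=6, probe 1,7 -> slot 7
229: h=8, h2=6, probe 8,14,3 -> slot 3
354: h=14, h2=3, probe 14,0,3,6 -> slot 6
Table: [34, 511, ., 229, 140, 957, 354, 341, 457, 919, ., ., ., ., 762, 899, 118]

8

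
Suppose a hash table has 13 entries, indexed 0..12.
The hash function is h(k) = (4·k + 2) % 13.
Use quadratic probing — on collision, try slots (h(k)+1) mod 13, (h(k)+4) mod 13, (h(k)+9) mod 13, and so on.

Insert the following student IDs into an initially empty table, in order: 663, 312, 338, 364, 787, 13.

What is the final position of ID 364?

11

663: h=2 -> slot 2
312: h=2, probe 2,3 -> slot 3
338: h=2, probe 2,3,6 -> slot 6
364: h=2, probe 2,3,6,11 -> slot 11
787: h=4 -> slot 4
13: h=2, probe 2,3,6,11,5 -> slot 5
Table: [_, _, 663, 312, 787, 13, 338, _, _, _, _, 364, _]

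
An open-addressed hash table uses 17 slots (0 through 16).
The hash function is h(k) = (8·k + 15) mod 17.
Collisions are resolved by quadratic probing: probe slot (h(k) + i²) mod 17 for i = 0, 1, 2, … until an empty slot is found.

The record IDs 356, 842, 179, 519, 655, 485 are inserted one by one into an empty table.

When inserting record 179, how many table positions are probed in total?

356 hashes to 7; slot 7 is free => place at 7.
842 hashes to 2; slot 2 is free => place at 2.
179 hashes to 2; 2 taken => place at 3.
519 hashes to 2; 2,3 taken => place at 6.
655 hashes to 2; 2,3,6 taken => place at 11.
485 hashes to 2; 2,3,6,11 taken => place at 1.
Table: [., 485, 842, 179, ., ., 519, 356, ., ., ., 655, ., ., ., ., .]

2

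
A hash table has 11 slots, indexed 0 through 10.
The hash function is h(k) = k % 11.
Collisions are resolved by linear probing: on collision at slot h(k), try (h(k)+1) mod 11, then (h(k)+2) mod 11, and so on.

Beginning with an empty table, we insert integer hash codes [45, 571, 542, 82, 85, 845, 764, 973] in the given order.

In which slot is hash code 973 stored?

7

Insert 45: h=1, slot 1 empty → index 1.
Insert 571: h=10, slot 10 empty → index 10.
Insert 542: h=3, slot 3 empty → index 3.
Insert 82: h=5, slot 5 empty → index 5.
Insert 85: h=8, slot 8 empty → index 8.
Insert 845: h=9, slot 9 empty → index 9.
Insert 764: h=5, slot 5 occupied → index 6.
Insert 973: h=5, slots 5,6 occupied → index 7.
Table: [—, 45, —, 542, —, 82, 764, 973, 85, 845, 571]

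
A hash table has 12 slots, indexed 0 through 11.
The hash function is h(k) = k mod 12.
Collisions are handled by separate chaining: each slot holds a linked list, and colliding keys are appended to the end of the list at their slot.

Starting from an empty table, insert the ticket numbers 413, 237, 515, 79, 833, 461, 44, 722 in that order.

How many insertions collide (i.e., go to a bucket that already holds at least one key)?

413 → bucket 5
237 → bucket 9
515 → bucket 11
79 → bucket 7
833 → bucket 5 (collision)
461 → bucket 5 (collision)
44 → bucket 8
722 → bucket 2
Final buckets:
0: —
1: —
2: 722
3: —
4: —
5: 413 -> 833 -> 461
6: —
7: 79
8: 44
9: 237
10: —
11: 515

2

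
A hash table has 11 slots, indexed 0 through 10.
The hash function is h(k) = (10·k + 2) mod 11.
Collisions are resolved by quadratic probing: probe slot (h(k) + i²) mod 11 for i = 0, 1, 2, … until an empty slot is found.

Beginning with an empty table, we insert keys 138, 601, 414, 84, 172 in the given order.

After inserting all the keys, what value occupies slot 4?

Insert 138: h=7, slot 7 empty => index 7.
Insert 601: h=6, slot 6 empty => index 6.
Insert 414: h=6, slots 6,7 occupied => index 10.
Insert 84: h=6, slots 6,7,10 occupied => index 4.
Insert 172: h=6, slots 6,7,10,4 occupied => index 0.
Table: [172, ∅, ∅, ∅, 84, ∅, 601, 138, ∅, ∅, 414]

84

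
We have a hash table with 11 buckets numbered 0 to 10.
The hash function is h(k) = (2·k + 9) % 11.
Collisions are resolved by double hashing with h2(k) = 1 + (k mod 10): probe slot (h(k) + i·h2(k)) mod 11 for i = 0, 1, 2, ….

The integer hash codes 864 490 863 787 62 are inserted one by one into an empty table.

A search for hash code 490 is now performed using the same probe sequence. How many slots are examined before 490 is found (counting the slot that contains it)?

2

Insert 864: h=10, slot 10 empty => index 10.
Insert 490: h=10, h2=1, slot 10 occupied => index 0.
Insert 863: h=8, slot 8 empty => index 8.
Insert 787: h=10, h2=8, slot 10 occupied => index 7.
Insert 62: h=1, slot 1 empty => index 1.
Table: [490, 62, ∅, ∅, ∅, ∅, ∅, 787, 863, ∅, 864]
Lookup 490: h=10, h2=1, probe 10,0 → found at 0.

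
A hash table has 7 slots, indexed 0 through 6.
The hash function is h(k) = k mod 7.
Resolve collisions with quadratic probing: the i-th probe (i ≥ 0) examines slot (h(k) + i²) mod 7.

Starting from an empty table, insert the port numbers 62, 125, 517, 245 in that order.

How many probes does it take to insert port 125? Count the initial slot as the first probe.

2

62 hashes to 6; slot 6 is free => place at 6.
125 hashes to 6; 6 taken => place at 0.
517 hashes to 6; 6,0 taken => place at 3.
245 hashes to 0; 0 taken => place at 1.
Table: [125, 245, _, 517, _, _, 62]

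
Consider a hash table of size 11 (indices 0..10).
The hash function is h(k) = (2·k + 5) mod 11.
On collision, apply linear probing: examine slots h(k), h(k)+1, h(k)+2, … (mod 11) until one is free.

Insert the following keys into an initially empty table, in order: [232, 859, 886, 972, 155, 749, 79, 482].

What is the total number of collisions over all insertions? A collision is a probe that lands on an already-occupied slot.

8

232 hashes to 7; slot 7 is free → place at 7.
859 hashes to 7; 7 taken → place at 8.
886 hashes to 6; slot 6 is free → place at 6.
972 hashes to 2; slot 2 is free → place at 2.
155 hashes to 7; 7,8 taken → place at 9.
749 hashes to 7; 7,8,9 taken → place at 10.
79 hashes to 9; 9,10 taken → place at 0.
482 hashes to 1; slot 1 is free → place at 1.
Table: [79, 482, 972, ∅, ∅, ∅, 886, 232, 859, 155, 749]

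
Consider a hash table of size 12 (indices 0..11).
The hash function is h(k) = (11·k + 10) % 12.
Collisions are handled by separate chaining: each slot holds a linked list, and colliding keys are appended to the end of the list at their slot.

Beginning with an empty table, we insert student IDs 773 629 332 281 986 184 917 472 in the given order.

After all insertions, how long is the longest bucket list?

773 -> bucket 5
629 -> bucket 5 (collision)
332 -> bucket 2
281 -> bucket 5 (collision)
986 -> bucket 8
184 -> bucket 6
917 -> bucket 5 (collision)
472 -> bucket 6 (collision)
Final buckets:
0: -
1: -
2: 332
3: -
4: -
5: 773 -> 629 -> 281 -> 917
6: 184 -> 472
7: -
8: 986
9: -
10: -
11: -

4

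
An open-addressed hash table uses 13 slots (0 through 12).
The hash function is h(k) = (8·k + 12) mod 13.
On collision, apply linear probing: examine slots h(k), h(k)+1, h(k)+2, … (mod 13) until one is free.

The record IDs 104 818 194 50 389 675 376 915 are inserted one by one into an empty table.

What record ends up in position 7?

675

104 hashes to 12; slot 12 is free → place at 12.
818 hashes to 4; slot 4 is free → place at 4.
194 hashes to 4; 4 taken → place at 5.
50 hashes to 9; slot 9 is free → place at 9.
389 hashes to 4; 4,5 taken → place at 6.
675 hashes to 4; 4,5,6 taken → place at 7.
376 hashes to 4; 4,5,6,7 taken → place at 8.
915 hashes to 0; slot 0 is free → place at 0.
Table: [915, —, —, —, 818, 194, 389, 675, 376, 50, —, —, 104]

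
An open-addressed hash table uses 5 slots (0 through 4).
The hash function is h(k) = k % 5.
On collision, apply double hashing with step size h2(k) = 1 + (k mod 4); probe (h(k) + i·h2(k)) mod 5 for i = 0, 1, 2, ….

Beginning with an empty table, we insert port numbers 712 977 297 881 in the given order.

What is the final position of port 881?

3

712: h=2 => slot 2
977: h=2, h2=2, probe 2,4 => slot 4
297: h=2, h2=2, probe 2,4,1 => slot 1
881: h=1, h2=2, probe 1,3 => slot 3
Table: [., 297, 712, 881, 977]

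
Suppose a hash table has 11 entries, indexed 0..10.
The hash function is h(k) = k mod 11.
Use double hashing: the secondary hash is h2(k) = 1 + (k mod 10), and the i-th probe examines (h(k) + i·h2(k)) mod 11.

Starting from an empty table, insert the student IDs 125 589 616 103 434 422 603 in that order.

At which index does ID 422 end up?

125 hashes to 4; slot 4 is free => place at 4.
589 hashes to 6; slot 6 is free => place at 6.
616 hashes to 0; slot 0 is free => place at 0.
103 hashes to 4, h2=4; 4 taken => place at 8.
434 hashes to 5; slot 5 is free => place at 5.
422 hashes to 4, h2=3; 4 taken => place at 7.
603 hashes to 9; slot 9 is free => place at 9.
Table: [616, _, _, _, 125, 434, 589, 422, 103, 603, _]

7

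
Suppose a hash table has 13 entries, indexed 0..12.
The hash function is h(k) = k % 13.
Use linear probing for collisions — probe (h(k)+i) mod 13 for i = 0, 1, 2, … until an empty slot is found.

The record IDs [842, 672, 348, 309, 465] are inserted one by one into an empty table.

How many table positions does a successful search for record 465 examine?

842 hashes to 10; slot 10 is free -> place at 10.
672 hashes to 9; slot 9 is free -> place at 9.
348 hashes to 10; 10 taken -> place at 11.
309 hashes to 10; 10,11 taken -> place at 12.
465 hashes to 10; 10,11,12 taken -> place at 0.
Table: [465, —, —, —, —, —, —, —, —, 672, 842, 348, 309]
Lookup 465: h=10, probe 10,11,12,0 → found at 0.

4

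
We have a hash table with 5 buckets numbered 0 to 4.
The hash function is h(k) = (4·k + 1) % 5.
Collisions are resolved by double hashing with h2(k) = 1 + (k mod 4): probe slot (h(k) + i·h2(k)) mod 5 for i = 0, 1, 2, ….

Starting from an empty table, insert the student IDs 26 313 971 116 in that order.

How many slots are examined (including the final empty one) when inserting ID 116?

26: h=0 -> slot 0
313: h=3 -> slot 3
971: h=0, h2=4, probe 0,4 -> slot 4
116: h=0, h2=1, probe 0,1 -> slot 1
Table: [26, 116, —, 313, 971]

2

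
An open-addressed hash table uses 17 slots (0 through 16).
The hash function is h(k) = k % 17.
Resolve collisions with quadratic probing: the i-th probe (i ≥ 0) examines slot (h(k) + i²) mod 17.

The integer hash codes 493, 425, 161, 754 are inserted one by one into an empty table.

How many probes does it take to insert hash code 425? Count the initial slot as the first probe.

2

493: h=0 => slot 0
425: h=0, probe 0,1 => slot 1
161: h=8 => slot 8
754: h=6 => slot 6
Table: [493, 425, —, —, —, —, 754, —, 161, —, —, —, —, —, —, —, —]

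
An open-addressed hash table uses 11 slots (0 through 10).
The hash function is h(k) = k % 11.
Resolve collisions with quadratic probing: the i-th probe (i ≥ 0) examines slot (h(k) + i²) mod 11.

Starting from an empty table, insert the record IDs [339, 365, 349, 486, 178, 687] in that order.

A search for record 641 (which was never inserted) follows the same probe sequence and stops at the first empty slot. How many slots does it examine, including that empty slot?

2

339: h=9 → slot 9
365: h=2 → slot 2
349: h=8 → slot 8
486: h=2, probe 2,3 → slot 3
178: h=2, probe 2,3,6 → slot 6
687: h=5 → slot 5
Table: [., ., 365, 486, ., 687, 178, ., 349, 339, .]
Lookup 641: h=3, probe 3,4 → slot 4 empty, not found.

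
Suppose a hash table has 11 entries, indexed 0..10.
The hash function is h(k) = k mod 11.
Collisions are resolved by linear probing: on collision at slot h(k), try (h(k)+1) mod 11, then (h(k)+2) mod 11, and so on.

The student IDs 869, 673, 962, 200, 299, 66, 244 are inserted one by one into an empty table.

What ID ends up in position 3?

Insert 869: h=0, slot 0 empty → index 0.
Insert 673: h=2, slot 2 empty → index 2.
Insert 962: h=5, slot 5 empty → index 5.
Insert 200: h=2, slot 2 occupied → index 3.
Insert 299: h=2, slots 2,3 occupied → index 4.
Insert 66: h=0, slot 0 occupied → index 1.
Insert 244: h=2, slots 2,3,4,5 occupied → index 6.
Table: [869, 66, 673, 200, 299, 962, 244, ∅, ∅, ∅, ∅]

200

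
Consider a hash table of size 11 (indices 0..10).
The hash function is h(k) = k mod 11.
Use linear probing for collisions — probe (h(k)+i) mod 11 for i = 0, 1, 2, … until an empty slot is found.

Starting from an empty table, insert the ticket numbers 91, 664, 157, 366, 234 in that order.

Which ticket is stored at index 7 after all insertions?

234

91: h=3 → slot 3
664: h=4 → slot 4
157: h=3, probe 3,4,5 → slot 5
366: h=3, probe 3,4,5,6 → slot 6
234: h=3, probe 3,4,5,6,7 → slot 7
Table: [_, _, _, 91, 664, 157, 366, 234, _, _, _]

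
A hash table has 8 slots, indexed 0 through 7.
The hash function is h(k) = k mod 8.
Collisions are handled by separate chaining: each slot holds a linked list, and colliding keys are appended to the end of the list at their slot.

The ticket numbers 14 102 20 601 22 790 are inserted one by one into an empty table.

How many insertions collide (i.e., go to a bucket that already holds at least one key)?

3

14 -> bucket 6
102 -> bucket 6 (collision)
20 -> bucket 4
601 -> bucket 1
22 -> bucket 6 (collision)
790 -> bucket 6 (collision)
Final buckets:
0: _
1: 601
2: _
3: _
4: 20
5: _
6: 14 -> 102 -> 22 -> 790
7: _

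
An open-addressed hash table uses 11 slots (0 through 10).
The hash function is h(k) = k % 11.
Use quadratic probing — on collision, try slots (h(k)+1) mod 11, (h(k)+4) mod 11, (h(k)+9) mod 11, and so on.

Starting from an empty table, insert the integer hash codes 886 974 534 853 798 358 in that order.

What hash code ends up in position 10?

886 hashes to 6; slot 6 is free => place at 6.
974 hashes to 6; 6 taken => place at 7.
534 hashes to 6; 6,7 taken => place at 10.
853 hashes to 6; 6,7,10 taken => place at 4.
798 hashes to 6; 6,7,10,4 taken => place at 0.
358 hashes to 6; 6,7,10,4,0 taken => place at 9.
Table: [798, -, -, -, 853, -, 886, 974, -, 358, 534]

534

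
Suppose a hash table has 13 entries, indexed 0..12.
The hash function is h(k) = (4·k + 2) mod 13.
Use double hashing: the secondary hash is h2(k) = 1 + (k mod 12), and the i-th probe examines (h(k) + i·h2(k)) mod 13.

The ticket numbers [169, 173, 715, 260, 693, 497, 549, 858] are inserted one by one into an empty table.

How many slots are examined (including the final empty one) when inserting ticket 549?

3

Insert 169: h=2, slot 2 empty => index 2.
Insert 173: h=5, slot 5 empty => index 5.
Insert 715: h=2, h2=8, slot 2 occupied => index 10.
Insert 260: h=2, h2=9, slot 2 occupied => index 11.
Insert 693: h=5, h2=10, slots 5,2 occupied => index 12.
Insert 497: h=1, slot 1 empty => index 1.
Insert 549: h=1, h2=10, slots 1,11 occupied => index 8.
Insert 858: h=2, h2=7, slot 2 occupied => index 9.
Table: [∅, 497, 169, ∅, ∅, 173, ∅, ∅, 549, 858, 715, 260, 693]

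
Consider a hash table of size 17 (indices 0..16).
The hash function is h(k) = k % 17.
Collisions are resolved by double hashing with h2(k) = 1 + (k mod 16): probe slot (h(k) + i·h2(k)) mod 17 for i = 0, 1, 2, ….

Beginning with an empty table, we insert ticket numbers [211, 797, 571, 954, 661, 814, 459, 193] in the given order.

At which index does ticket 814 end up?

13

211: h=7 => slot 7
797: h=15 => slot 15
571: h=10 => slot 10
954: h=2 => slot 2
661: h=15, h2=6, probe 15,4 => slot 4
814: h=15, h2=15, probe 15,13 => slot 13
459: h=0 => slot 0
193: h=6 => slot 6
Table: [459, -, 954, -, 661, -, 193, 211, -, -, 571, -, -, 814, -, 797, -]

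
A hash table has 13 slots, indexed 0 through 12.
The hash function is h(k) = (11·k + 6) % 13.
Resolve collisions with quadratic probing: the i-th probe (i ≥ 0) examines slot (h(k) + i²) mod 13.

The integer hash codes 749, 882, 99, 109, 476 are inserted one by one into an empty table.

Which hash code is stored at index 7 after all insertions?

476

Insert 749: h=3, slot 3 empty => index 3.
Insert 882: h=10, slot 10 empty => index 10.
Insert 99: h=3, slot 3 occupied => index 4.
Insert 109: h=9, slot 9 empty => index 9.
Insert 476: h=3, slots 3,4 occupied => index 7.
Table: [—, —, —, 749, 99, —, —, 476, —, 109, 882, —, —]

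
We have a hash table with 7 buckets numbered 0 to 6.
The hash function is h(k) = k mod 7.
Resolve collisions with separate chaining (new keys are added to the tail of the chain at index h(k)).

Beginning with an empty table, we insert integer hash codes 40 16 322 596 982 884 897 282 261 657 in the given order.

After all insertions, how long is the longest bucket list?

5

Insert 40: h=5, bucket 5 empty -> new chain.
Insert 16: h=2, bucket 2 empty -> new chain.
Insert 322: h=0, bucket 0 empty -> new chain.
Insert 596: h=1, bucket 1 empty -> new chain.
Insert 982: h=2, bucket 2 nonempty -> append to chain.
Insert 884: h=2, bucket 2 nonempty -> append to chain.
Insert 897: h=1, bucket 1 nonempty -> append to chain.
Insert 282: h=2, bucket 2 nonempty -> append to chain.
Insert 261: h=2, bucket 2 nonempty -> append to chain.
Insert 657: h=6, bucket 6 empty -> new chain.
Final buckets:
0: 322
1: 596 -> 897
2: 16 -> 982 -> 884 -> 282 -> 261
3: ∅
4: ∅
5: 40
6: 657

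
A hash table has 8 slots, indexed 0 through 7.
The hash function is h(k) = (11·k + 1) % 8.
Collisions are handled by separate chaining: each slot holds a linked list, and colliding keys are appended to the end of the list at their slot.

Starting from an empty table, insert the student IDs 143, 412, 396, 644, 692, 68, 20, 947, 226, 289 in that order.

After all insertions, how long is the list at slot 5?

Insert 143: h=6, bucket 6 empty → new chain.
Insert 412: h=5, bucket 5 empty → new chain.
Insert 396: h=5, bucket 5 nonempty → append to chain.
Insert 644: h=5, bucket 5 nonempty → append to chain.
Insert 692: h=5, bucket 5 nonempty → append to chain.
Insert 68: h=5, bucket 5 nonempty → append to chain.
Insert 20: h=5, bucket 5 nonempty → append to chain.
Insert 947: h=2, bucket 2 empty → new chain.
Insert 226: h=7, bucket 7 empty → new chain.
Insert 289: h=4, bucket 4 empty → new chain.
Final buckets:
0: ∅
1: ∅
2: 947
3: ∅
4: 289
5: 412 -> 396 -> 644 -> 692 -> 68 -> 20
6: 143
7: 226

6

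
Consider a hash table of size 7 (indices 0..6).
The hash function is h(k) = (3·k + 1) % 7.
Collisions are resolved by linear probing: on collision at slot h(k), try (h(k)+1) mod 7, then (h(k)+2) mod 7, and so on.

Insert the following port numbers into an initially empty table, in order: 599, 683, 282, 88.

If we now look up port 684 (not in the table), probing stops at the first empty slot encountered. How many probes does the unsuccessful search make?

Insert 599: h=6, slot 6 empty -> index 6.
Insert 683: h=6, slot 6 occupied -> index 0.
Insert 282: h=0, slot 0 occupied -> index 1.
Insert 88: h=6, slots 6,0,1 occupied -> index 2.
Table: [683, 282, 88, ∅, ∅, ∅, 599]
Lookup 684: h=2, probe 2,3 → slot 3 empty, not found.

2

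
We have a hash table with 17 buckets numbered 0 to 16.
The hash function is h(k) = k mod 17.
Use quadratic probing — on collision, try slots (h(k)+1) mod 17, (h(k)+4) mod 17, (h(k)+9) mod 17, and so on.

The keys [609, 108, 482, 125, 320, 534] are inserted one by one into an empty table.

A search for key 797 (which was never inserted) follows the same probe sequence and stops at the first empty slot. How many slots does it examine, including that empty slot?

2

609: h=14 → slot 14
108: h=6 → slot 6
482: h=6, probe 6,7 → slot 7
125: h=6, probe 6,7,10 → slot 10
320: h=14, probe 14,15 → slot 15
534: h=7, probe 7,8 → slot 8
Table: [-, -, -, -, -, -, 108, 482, 534, -, 125, -, -, -, 609, 320, -]
Lookup 797: h=15, probe 15,16 → slot 16 empty, not found.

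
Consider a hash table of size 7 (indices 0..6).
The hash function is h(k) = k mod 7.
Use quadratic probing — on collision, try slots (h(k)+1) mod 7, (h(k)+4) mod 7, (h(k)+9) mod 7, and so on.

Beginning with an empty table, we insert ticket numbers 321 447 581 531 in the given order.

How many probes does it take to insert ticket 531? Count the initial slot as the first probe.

3

Insert 321: h=6, slot 6 empty → index 6.
Insert 447: h=6, slot 6 occupied → index 0.
Insert 581: h=0, slot 0 occupied → index 1.
Insert 531: h=6, slots 6,0 occupied → index 3.
Table: [447, 581, -, 531, -, -, 321]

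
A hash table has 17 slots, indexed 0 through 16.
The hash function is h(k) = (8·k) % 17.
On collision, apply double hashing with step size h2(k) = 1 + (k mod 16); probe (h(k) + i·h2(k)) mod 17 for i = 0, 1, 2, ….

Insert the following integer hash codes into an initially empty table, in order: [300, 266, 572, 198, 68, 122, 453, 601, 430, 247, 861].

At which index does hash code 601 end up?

300 hashes to 3; slot 3 is free -> place at 3.
266 hashes to 3, h2=11; 3 taken -> place at 14.
572 hashes to 3, h2=13; 3 taken -> place at 16.
198 hashes to 3, h2=7; 3 taken -> place at 10.
68 hashes to 0; slot 0 is free -> place at 0.
122 hashes to 7; slot 7 is free -> place at 7.
453 hashes to 3, h2=6; 3 taken -> place at 9.
601 hashes to 14, h2=10; 14,7,0,10,3 taken -> place at 13.
430 hashes to 6; slot 6 is free -> place at 6.
247 hashes to 4; slot 4 is free -> place at 4.
861 hashes to 3, h2=14; 3,0,14 taken -> place at 11.
Table: [68, -, -, 300, 247, -, 430, 122, -, 453, 198, 861, -, 601, 266, -, 572]

13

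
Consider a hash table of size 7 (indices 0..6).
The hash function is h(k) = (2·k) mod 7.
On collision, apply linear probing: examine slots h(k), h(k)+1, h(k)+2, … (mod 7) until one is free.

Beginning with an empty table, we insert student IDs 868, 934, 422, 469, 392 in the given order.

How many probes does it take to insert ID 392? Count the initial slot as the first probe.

3

868 hashes to 0; slot 0 is free => place at 0.
934 hashes to 6; slot 6 is free => place at 6.
422 hashes to 4; slot 4 is free => place at 4.
469 hashes to 0; 0 taken => place at 1.
392 hashes to 0; 0,1 taken => place at 2.
Table: [868, 469, 392, -, 422, -, 934]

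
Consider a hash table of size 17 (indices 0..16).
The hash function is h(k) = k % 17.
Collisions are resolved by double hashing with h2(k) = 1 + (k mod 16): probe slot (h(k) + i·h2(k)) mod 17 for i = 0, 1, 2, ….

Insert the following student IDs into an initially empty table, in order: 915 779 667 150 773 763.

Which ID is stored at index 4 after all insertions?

667

Insert 915: h=14, slot 14 empty => index 14.
Insert 779: h=14, h2=12, slot 14 occupied => index 9.
Insert 667: h=4, slot 4 empty => index 4.
Insert 150: h=14, h2=7, slots 14,4 occupied => index 11.
Insert 773: h=8, slot 8 empty => index 8.
Insert 763: h=15, slot 15 empty => index 15.
Table: [_, _, _, _, 667, _, _, _, 773, 779, _, 150, _, _, 915, 763, _]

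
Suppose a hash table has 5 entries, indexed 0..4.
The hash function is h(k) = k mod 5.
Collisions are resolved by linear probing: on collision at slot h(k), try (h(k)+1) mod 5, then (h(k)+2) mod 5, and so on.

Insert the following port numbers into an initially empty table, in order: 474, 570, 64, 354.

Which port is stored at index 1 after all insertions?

64

474 hashes to 4; slot 4 is free => place at 4.
570 hashes to 0; slot 0 is free => place at 0.
64 hashes to 4; 4,0 taken => place at 1.
354 hashes to 4; 4,0,1 taken => place at 2.
Table: [570, 64, 354, ., 474]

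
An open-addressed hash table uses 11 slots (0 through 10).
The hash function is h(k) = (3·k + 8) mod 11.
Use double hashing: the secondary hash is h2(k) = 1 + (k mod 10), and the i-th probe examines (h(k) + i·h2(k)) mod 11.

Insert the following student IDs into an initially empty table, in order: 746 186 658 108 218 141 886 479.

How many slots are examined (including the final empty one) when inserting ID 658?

2

746: h=2 -> slot 2
186: h=5 -> slot 5
658: h=2, h2=9, probe 2,0 -> slot 0
108: h=2, h2=9, probe 2,0,9 -> slot 9
218: h=2, h2=9, probe 2,0,9,7 -> slot 7
141: h=2, h2=2, probe 2,4 -> slot 4
886: h=4, h2=7, probe 4,0,7,3 -> slot 3
479: h=4, h2=10, probe 4,3,2,1 -> slot 1
Table: [658, 479, 746, 886, 141, 186, -, 218, -, 108, -]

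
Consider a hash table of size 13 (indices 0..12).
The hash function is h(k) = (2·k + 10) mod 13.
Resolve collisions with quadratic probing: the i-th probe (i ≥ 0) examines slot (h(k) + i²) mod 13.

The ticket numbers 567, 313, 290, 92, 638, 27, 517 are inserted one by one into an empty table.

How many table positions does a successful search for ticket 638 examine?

4

567: h=0 → slot 0
313: h=12 → slot 12
290: h=5 → slot 5
92: h=12, probe 12,0,3 → slot 3
638: h=12, probe 12,0,3,8 → slot 8
27: h=12, probe 12,0,3,8,2 → slot 2
517: h=4 → slot 4
Table: [567, _, 27, 92, 517, 290, _, _, 638, _, _, _, 313]
Lookup 638: h=12, probe 12,0,3,8 → found at 8.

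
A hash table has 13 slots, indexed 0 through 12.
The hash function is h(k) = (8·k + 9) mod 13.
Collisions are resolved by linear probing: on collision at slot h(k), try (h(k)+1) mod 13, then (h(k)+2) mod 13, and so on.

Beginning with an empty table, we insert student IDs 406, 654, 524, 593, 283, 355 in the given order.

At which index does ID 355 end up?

4

Insert 406: h=7, slot 7 empty => index 7.
Insert 654: h=2, slot 2 empty => index 2.
Insert 524: h=2, slot 2 occupied => index 3.
Insert 593: h=8, slot 8 empty => index 8.
Insert 283: h=11, slot 11 empty => index 11.
Insert 355: h=2, slots 2,3 occupied => index 4.
Table: [-, -, 654, 524, 355, -, -, 406, 593, -, -, 283, -]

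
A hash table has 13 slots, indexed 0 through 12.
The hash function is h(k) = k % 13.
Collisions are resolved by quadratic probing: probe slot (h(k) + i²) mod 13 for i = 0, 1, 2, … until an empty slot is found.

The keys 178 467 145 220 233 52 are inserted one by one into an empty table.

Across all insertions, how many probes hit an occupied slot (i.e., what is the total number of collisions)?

178: h=9 → slot 9
467: h=12 → slot 12
145: h=2 → slot 2
220: h=12, probe 12,0 → slot 0
233: h=12, probe 12,0,3 → slot 3
52: h=0, probe 0,1 → slot 1
Table: [220, 52, 145, 233, _, _, _, _, _, 178, _, _, 467]

4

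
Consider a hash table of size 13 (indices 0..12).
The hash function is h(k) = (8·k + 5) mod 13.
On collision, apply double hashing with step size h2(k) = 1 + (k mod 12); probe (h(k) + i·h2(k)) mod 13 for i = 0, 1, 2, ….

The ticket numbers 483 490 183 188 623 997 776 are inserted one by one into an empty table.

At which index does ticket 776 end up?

4

483 hashes to 8; slot 8 is free → place at 8.
490 hashes to 12; slot 12 is free → place at 12.
183 hashes to 0; slot 0 is free → place at 0.
188 hashes to 1; slot 1 is free → place at 1.
623 hashes to 10; slot 10 is free → place at 10.
997 hashes to 12, h2=2; 12,1 taken → place at 3.
776 hashes to 12, h2=9; 12,8 taken → place at 4.
Table: [183, 188, ∅, 997, 776, ∅, ∅, ∅, 483, ∅, 623, ∅, 490]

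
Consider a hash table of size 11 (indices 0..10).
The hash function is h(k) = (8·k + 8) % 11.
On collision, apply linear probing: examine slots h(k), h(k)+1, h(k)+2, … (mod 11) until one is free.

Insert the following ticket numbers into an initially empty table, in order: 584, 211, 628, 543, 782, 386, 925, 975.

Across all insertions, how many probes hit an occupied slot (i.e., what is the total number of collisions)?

584: h=5 → slot 5
211: h=2 → slot 2
628: h=5, probe 5,6 → slot 6
543: h=7 → slot 7
782: h=5, probe 5,6,7,8 → slot 8
386: h=5, probe 5,6,7,8,9 → slot 9
925: h=5, probe 5,6,7,8,9,10 → slot 10
975: h=9, probe 9,10,0 → slot 0
Table: [975, ., 211, ., ., 584, 628, 543, 782, 386, 925]

15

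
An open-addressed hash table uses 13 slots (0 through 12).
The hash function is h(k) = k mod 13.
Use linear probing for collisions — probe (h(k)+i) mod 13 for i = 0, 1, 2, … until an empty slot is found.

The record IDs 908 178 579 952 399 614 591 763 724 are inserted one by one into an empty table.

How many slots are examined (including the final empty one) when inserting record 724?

Insert 908: h=11, slot 11 empty => index 11.
Insert 178: h=9, slot 9 empty => index 9.
Insert 579: h=7, slot 7 empty => index 7.
Insert 952: h=3, slot 3 empty => index 3.
Insert 399: h=9, slot 9 occupied => index 10.
Insert 614: h=3, slot 3 occupied => index 4.
Insert 591: h=6, slot 6 empty => index 6.
Insert 763: h=9, slots 9,10,11 occupied => index 12.
Insert 724: h=9, slots 9,10,11,12 occupied => index 0.
Table: [724, —, —, 952, 614, —, 591, 579, —, 178, 399, 908, 763]

5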